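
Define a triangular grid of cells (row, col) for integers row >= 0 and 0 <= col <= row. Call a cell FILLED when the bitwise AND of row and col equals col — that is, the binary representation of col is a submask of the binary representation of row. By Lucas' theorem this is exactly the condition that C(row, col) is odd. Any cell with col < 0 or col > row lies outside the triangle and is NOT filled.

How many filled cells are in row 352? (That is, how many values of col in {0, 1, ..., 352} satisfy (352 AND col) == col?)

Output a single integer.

Answer: 8

Derivation:
352 in binary = 101100000
popcount(352) = number of 1-bits in 101100000 = 3
A col c satisfies (352 AND c) == c iff every set bit of c is also set in 352; each of the 3 set bits of 352 can independently be on or off in c.
count = 2^3 = 8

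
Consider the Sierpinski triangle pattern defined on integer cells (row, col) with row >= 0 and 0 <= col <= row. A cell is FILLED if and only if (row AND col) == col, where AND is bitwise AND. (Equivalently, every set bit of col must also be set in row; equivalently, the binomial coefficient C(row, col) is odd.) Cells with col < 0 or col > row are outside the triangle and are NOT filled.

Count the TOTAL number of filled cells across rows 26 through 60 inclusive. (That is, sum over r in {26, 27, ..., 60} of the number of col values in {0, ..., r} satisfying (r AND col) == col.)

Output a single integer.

Answer: 454

Derivation:
r26=11010 pc3: +8 =8
r27=11011 pc4: +16 =24
r28=11100 pc3: +8 =32
r29=11101 pc4: +16 =48
r30=11110 pc4: +16 =64
r31=11111 pc5: +32 =96
r32=100000 pc1: +2 =98
r33=100001 pc2: +4 =102
r34=100010 pc2: +4 =106
r35=100011 pc3: +8 =114
r36=100100 pc2: +4 =118
r37=100101 pc3: +8 =126
r38=100110 pc3: +8 =134
r39=100111 pc4: +16 =150
r40=101000 pc2: +4 =154
r41=101001 pc3: +8 =162
r42=101010 pc3: +8 =170
r43=101011 pc4: +16 =186
r44=101100 pc3: +8 =194
r45=101101 pc4: +16 =210
r46=101110 pc4: +16 =226
r47=101111 pc5: +32 =258
r48=110000 pc2: +4 =262
r49=110001 pc3: +8 =270
r50=110010 pc3: +8 =278
r51=110011 pc4: +16 =294
r52=110100 pc3: +8 =302
r53=110101 pc4: +16 =318
r54=110110 pc4: +16 =334
r55=110111 pc5: +32 =366
r56=111000 pc3: +8 =374
r57=111001 pc4: +16 =390
r58=111010 pc4: +16 =406
r59=111011 pc5: +32 =438
r60=111100 pc4: +16 =454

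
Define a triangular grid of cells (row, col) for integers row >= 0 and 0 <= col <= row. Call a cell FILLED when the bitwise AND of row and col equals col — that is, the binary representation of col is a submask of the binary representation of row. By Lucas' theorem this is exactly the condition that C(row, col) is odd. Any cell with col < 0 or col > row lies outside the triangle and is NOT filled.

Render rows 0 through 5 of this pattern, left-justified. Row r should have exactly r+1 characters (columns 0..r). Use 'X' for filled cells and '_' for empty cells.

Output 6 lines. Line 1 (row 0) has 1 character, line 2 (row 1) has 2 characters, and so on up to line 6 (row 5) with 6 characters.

r0=0: X
r1=1: XX
r2=10: X_X
r3=11: XXXX
r4=100: X___X
r5=101: XX__XX

Answer: X
XX
X_X
XXXX
X___X
XX__XX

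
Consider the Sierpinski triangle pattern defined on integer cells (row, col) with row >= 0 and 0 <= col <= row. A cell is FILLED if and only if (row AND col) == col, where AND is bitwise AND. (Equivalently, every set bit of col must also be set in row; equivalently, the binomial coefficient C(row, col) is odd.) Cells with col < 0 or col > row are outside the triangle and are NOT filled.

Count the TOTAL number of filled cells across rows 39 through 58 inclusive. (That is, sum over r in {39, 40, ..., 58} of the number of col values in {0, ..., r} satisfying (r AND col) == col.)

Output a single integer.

r39=100111 pc4: +16 =16
r40=101000 pc2: +4 =20
r41=101001 pc3: +8 =28
r42=101010 pc3: +8 =36
r43=101011 pc4: +16 =52
r44=101100 pc3: +8 =60
r45=101101 pc4: +16 =76
r46=101110 pc4: +16 =92
r47=101111 pc5: +32 =124
r48=110000 pc2: +4 =128
r49=110001 pc3: +8 =136
r50=110010 pc3: +8 =144
r51=110011 pc4: +16 =160
r52=110100 pc3: +8 =168
r53=110101 pc4: +16 =184
r54=110110 pc4: +16 =200
r55=110111 pc5: +32 =232
r56=111000 pc3: +8 =240
r57=111001 pc4: +16 =256
r58=111010 pc4: +16 =272

Answer: 272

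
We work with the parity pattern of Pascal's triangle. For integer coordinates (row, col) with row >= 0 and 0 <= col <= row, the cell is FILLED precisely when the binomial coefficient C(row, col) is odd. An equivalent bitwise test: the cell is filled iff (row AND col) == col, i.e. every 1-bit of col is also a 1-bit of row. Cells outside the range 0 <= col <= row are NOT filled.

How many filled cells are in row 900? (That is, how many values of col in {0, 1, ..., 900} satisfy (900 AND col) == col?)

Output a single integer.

Answer: 16

Derivation:
900 in binary = 1110000100
popcount(900) = number of 1-bits in 1110000100 = 4
A col c satisfies (900 AND c) == c iff every set bit of c is also set in 900; each of the 4 set bits of 900 can independently be on or off in c.
count = 2^4 = 16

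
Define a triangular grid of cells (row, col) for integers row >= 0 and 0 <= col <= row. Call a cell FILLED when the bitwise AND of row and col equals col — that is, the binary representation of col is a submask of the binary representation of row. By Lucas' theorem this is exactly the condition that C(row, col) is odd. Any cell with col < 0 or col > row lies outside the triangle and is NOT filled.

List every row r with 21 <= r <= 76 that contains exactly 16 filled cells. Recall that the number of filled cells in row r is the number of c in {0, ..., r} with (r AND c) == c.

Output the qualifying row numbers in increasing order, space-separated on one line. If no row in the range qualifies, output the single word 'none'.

Row r has 2^popcount(r) filled cells, so we need popcount(r) = log2(16) = 4.
Scan r = 21..76 and keep those with exactly 4 one-bits:
r=21=10101 popcount=3 -> skip
r=22=10110 popcount=3 -> skip
r=23=10111 popcount=4 -> KEEP
r=24=11000 popcount=2 -> skip
r=25=11001 popcount=3 -> skip
r=26=11010 popcount=3 -> skip
r=27=11011 popcount=4 -> KEEP
r=28=11100 popcount=3 -> skip
r=29=11101 popcount=4 -> KEEP
r=30=11110 popcount=4 -> KEEP
r=31=11111 popcount=5 -> skip
r=32=100000 popcount=1 -> skip
r=33=100001 popcount=2 -> skip
r=34=100010 popcount=2 -> skip
r=35=100011 popcount=3 -> skip
r=36=100100 popcount=2 -> skip
r=37=100101 popcount=3 -> skip
r=38=100110 popcount=3 -> skip
r=39=100111 popcount=4 -> KEEP
r=40=101000 popcount=2 -> skip
r=41=101001 popcount=3 -> skip
r=42=101010 popcount=3 -> skip
r=43=101011 popcount=4 -> KEEP
r=44=101100 popcount=3 -> skip
r=45=101101 popcount=4 -> KEEP
r=46=101110 popcount=4 -> KEEP
r=47=101111 popcount=5 -> skip
r=48=110000 popcount=2 -> skip
r=49=110001 popcount=3 -> skip
r=50=110010 popcount=3 -> skip
r=51=110011 popcount=4 -> KEEP
r=52=110100 popcount=3 -> skip
r=53=110101 popcount=4 -> KEEP
r=54=110110 popcount=4 -> KEEP
r=55=110111 popcount=5 -> skip
r=56=111000 popcount=3 -> skip
r=57=111001 popcount=4 -> KEEP
r=58=111010 popcount=4 -> KEEP
r=59=111011 popcount=5 -> skip
r=60=111100 popcount=4 -> KEEP
r=61=111101 popcount=5 -> skip
r=62=111110 popcount=5 -> skip
r=63=111111 popcount=6 -> skip
r=64=1000000 popcount=1 -> skip
r=65=1000001 popcount=2 -> skip
r=66=1000010 popcount=2 -> skip
r=67=1000011 popcount=3 -> skip
r=68=1000100 popcount=2 -> skip
r=69=1000101 popcount=3 -> skip
r=70=1000110 popcount=3 -> skip
r=71=1000111 popcount=4 -> KEEP
r=72=1001000 popcount=2 -> skip
r=73=1001001 popcount=3 -> skip
r=74=1001010 popcount=3 -> skip
r=75=1001011 popcount=4 -> KEEP
r=76=1001100 popcount=3 -> skip
Kept rows: 23 27 29 30 39 43 45 46 51 53 54 57 58 60 71 75

Answer: 23 27 29 30 39 43 45 46 51 53 54 57 58 60 71 75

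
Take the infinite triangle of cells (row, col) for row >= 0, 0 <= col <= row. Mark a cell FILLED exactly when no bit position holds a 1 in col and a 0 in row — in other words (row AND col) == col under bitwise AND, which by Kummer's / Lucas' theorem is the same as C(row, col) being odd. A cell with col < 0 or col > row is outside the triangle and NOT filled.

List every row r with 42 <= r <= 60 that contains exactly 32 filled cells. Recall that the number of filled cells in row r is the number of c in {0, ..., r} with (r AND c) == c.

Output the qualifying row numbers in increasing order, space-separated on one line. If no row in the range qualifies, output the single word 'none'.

Answer: 47 55 59

Derivation:
Row r has 2^popcount(r) filled cells, so we need popcount(r) = log2(32) = 5.
Scan r = 42..60 and keep those with exactly 5 one-bits:
r=42=101010 popcount=3 -> skip
r=43=101011 popcount=4 -> skip
r=44=101100 popcount=3 -> skip
r=45=101101 popcount=4 -> skip
r=46=101110 popcount=4 -> skip
r=47=101111 popcount=5 -> KEEP
r=48=110000 popcount=2 -> skip
r=49=110001 popcount=3 -> skip
r=50=110010 popcount=3 -> skip
r=51=110011 popcount=4 -> skip
r=52=110100 popcount=3 -> skip
r=53=110101 popcount=4 -> skip
r=54=110110 popcount=4 -> skip
r=55=110111 popcount=5 -> KEEP
r=56=111000 popcount=3 -> skip
r=57=111001 popcount=4 -> skip
r=58=111010 popcount=4 -> skip
r=59=111011 popcount=5 -> KEEP
r=60=111100 popcount=4 -> skip
Kept rows: 47 55 59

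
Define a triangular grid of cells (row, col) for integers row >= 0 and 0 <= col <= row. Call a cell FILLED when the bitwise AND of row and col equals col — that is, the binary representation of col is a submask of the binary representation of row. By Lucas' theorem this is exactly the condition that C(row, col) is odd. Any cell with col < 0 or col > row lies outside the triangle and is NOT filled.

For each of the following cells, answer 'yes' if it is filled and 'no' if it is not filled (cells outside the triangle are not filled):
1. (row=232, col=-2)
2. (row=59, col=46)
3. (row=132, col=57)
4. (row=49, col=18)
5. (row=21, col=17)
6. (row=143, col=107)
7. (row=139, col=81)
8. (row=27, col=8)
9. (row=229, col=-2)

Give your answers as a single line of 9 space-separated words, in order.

Answer: no no no no yes no no yes no

Derivation:
(232,-2): col outside [0, 232] -> not filled
(59,46): row=0b111011, col=0b101110, row AND col = 0b101010 = 42; 42 != 46 -> empty
(132,57): row=0b10000100, col=0b111001, row AND col = 0b0 = 0; 0 != 57 -> empty
(49,18): row=0b110001, col=0b10010, row AND col = 0b10000 = 16; 16 != 18 -> empty
(21,17): row=0b10101, col=0b10001, row AND col = 0b10001 = 17; 17 == 17 -> filled
(143,107): row=0b10001111, col=0b1101011, row AND col = 0b1011 = 11; 11 != 107 -> empty
(139,81): row=0b10001011, col=0b1010001, row AND col = 0b1 = 1; 1 != 81 -> empty
(27,8): row=0b11011, col=0b1000, row AND col = 0b1000 = 8; 8 == 8 -> filled
(229,-2): col outside [0, 229] -> not filled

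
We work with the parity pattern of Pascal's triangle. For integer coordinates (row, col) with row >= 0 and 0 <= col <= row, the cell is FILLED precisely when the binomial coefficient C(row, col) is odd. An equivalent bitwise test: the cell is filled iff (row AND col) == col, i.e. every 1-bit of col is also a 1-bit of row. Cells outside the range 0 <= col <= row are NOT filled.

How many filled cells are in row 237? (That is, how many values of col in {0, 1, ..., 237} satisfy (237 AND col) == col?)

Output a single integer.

237 in binary = 11101101
popcount(237) = number of 1-bits in 11101101 = 6
A col c satisfies (237 AND c) == c iff every set bit of c is also set in 237; each of the 6 set bits of 237 can independently be on or off in c.
count = 2^6 = 64

Answer: 64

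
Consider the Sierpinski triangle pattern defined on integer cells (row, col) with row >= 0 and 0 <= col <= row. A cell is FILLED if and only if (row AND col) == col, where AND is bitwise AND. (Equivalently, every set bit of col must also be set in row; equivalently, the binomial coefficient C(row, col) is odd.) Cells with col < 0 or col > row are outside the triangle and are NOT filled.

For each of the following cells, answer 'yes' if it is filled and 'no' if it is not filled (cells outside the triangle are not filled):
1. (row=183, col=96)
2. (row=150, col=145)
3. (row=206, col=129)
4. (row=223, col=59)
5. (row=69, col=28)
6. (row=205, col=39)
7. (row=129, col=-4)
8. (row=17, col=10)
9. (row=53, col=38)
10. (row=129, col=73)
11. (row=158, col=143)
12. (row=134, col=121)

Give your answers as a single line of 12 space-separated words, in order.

Answer: no no no no no no no no no no no no

Derivation:
(183,96): row=0b10110111, col=0b1100000, row AND col = 0b100000 = 32; 32 != 96 -> empty
(150,145): row=0b10010110, col=0b10010001, row AND col = 0b10010000 = 144; 144 != 145 -> empty
(206,129): row=0b11001110, col=0b10000001, row AND col = 0b10000000 = 128; 128 != 129 -> empty
(223,59): row=0b11011111, col=0b111011, row AND col = 0b11011 = 27; 27 != 59 -> empty
(69,28): row=0b1000101, col=0b11100, row AND col = 0b100 = 4; 4 != 28 -> empty
(205,39): row=0b11001101, col=0b100111, row AND col = 0b101 = 5; 5 != 39 -> empty
(129,-4): col outside [0, 129] -> not filled
(17,10): row=0b10001, col=0b1010, row AND col = 0b0 = 0; 0 != 10 -> empty
(53,38): row=0b110101, col=0b100110, row AND col = 0b100100 = 36; 36 != 38 -> empty
(129,73): row=0b10000001, col=0b1001001, row AND col = 0b1 = 1; 1 != 73 -> empty
(158,143): row=0b10011110, col=0b10001111, row AND col = 0b10001110 = 142; 142 != 143 -> empty
(134,121): row=0b10000110, col=0b1111001, row AND col = 0b0 = 0; 0 != 121 -> empty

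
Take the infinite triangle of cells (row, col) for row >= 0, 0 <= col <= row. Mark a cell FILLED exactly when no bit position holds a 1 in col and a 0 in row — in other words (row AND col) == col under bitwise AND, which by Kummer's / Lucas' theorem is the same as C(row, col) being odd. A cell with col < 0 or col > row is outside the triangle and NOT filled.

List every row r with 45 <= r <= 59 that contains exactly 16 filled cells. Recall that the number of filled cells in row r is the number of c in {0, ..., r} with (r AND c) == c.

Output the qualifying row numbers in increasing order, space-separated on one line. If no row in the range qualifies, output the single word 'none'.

Row r has 2^popcount(r) filled cells, so we need popcount(r) = log2(16) = 4.
Scan r = 45..59 and keep those with exactly 4 one-bits:
r=45=101101 popcount=4 -> KEEP
r=46=101110 popcount=4 -> KEEP
r=47=101111 popcount=5 -> skip
r=48=110000 popcount=2 -> skip
r=49=110001 popcount=3 -> skip
r=50=110010 popcount=3 -> skip
r=51=110011 popcount=4 -> KEEP
r=52=110100 popcount=3 -> skip
r=53=110101 popcount=4 -> KEEP
r=54=110110 popcount=4 -> KEEP
r=55=110111 popcount=5 -> skip
r=56=111000 popcount=3 -> skip
r=57=111001 popcount=4 -> KEEP
r=58=111010 popcount=4 -> KEEP
r=59=111011 popcount=5 -> skip
Kept rows: 45 46 51 53 54 57 58

Answer: 45 46 51 53 54 57 58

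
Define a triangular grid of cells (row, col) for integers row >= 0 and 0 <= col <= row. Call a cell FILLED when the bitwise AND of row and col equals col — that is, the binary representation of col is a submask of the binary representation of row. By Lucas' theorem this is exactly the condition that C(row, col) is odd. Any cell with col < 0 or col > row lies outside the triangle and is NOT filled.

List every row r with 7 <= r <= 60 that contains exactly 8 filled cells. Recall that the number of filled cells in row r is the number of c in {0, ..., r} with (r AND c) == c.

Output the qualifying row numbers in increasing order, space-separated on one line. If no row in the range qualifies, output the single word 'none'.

Answer: 7 11 13 14 19 21 22 25 26 28 35 37 38 41 42 44 49 50 52 56

Derivation:
Row r has 2^popcount(r) filled cells, so we need popcount(r) = log2(8) = 3.
Scan r = 7..60 and keep those with exactly 3 one-bits:
r=7=111 popcount=3 -> KEEP
r=8=1000 popcount=1 -> skip
r=9=1001 popcount=2 -> skip
r=10=1010 popcount=2 -> skip
r=11=1011 popcount=3 -> KEEP
r=12=1100 popcount=2 -> skip
r=13=1101 popcount=3 -> KEEP
r=14=1110 popcount=3 -> KEEP
r=15=1111 popcount=4 -> skip
r=16=10000 popcount=1 -> skip
r=17=10001 popcount=2 -> skip
r=18=10010 popcount=2 -> skip
r=19=10011 popcount=3 -> KEEP
r=20=10100 popcount=2 -> skip
r=21=10101 popcount=3 -> KEEP
r=22=10110 popcount=3 -> KEEP
r=23=10111 popcount=4 -> skip
r=24=11000 popcount=2 -> skip
r=25=11001 popcount=3 -> KEEP
r=26=11010 popcount=3 -> KEEP
r=27=11011 popcount=4 -> skip
r=28=11100 popcount=3 -> KEEP
r=29=11101 popcount=4 -> skip
r=30=11110 popcount=4 -> skip
r=31=11111 popcount=5 -> skip
r=32=100000 popcount=1 -> skip
r=33=100001 popcount=2 -> skip
r=34=100010 popcount=2 -> skip
r=35=100011 popcount=3 -> KEEP
r=36=100100 popcount=2 -> skip
r=37=100101 popcount=3 -> KEEP
r=38=100110 popcount=3 -> KEEP
r=39=100111 popcount=4 -> skip
r=40=101000 popcount=2 -> skip
r=41=101001 popcount=3 -> KEEP
r=42=101010 popcount=3 -> KEEP
r=43=101011 popcount=4 -> skip
r=44=101100 popcount=3 -> KEEP
r=45=101101 popcount=4 -> skip
r=46=101110 popcount=4 -> skip
r=47=101111 popcount=5 -> skip
r=48=110000 popcount=2 -> skip
r=49=110001 popcount=3 -> KEEP
r=50=110010 popcount=3 -> KEEP
r=51=110011 popcount=4 -> skip
r=52=110100 popcount=3 -> KEEP
r=53=110101 popcount=4 -> skip
r=54=110110 popcount=4 -> skip
r=55=110111 popcount=5 -> skip
r=56=111000 popcount=3 -> KEEP
r=57=111001 popcount=4 -> skip
r=58=111010 popcount=4 -> skip
r=59=111011 popcount=5 -> skip
r=60=111100 popcount=4 -> skip
Kept rows: 7 11 13 14 19 21 22 25 26 28 35 37 38 41 42 44 49 50 52 56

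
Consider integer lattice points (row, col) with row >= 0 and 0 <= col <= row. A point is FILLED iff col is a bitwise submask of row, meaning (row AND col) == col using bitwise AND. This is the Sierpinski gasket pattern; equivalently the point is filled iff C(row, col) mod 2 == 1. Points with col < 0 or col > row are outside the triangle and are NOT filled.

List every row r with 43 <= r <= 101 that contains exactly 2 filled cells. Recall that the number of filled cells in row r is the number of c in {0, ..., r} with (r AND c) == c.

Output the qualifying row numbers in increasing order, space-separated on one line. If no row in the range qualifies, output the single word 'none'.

Row r has 2^popcount(r) filled cells, so we need popcount(r) = log2(2) = 1.
Scan r = 43..101 and keep those with exactly 1 one-bits:
r=43=101011 popcount=4 -> skip
r=44=101100 popcount=3 -> skip
r=45=101101 popcount=4 -> skip
r=46=101110 popcount=4 -> skip
r=47=101111 popcount=5 -> skip
r=48=110000 popcount=2 -> skip
r=49=110001 popcount=3 -> skip
r=50=110010 popcount=3 -> skip
r=51=110011 popcount=4 -> skip
r=52=110100 popcount=3 -> skip
r=53=110101 popcount=4 -> skip
r=54=110110 popcount=4 -> skip
r=55=110111 popcount=5 -> skip
r=56=111000 popcount=3 -> skip
r=57=111001 popcount=4 -> skip
r=58=111010 popcount=4 -> skip
r=59=111011 popcount=5 -> skip
r=60=111100 popcount=4 -> skip
r=61=111101 popcount=5 -> skip
r=62=111110 popcount=5 -> skip
r=63=111111 popcount=6 -> skip
r=64=1000000 popcount=1 -> KEEP
r=65=1000001 popcount=2 -> skip
r=66=1000010 popcount=2 -> skip
r=67=1000011 popcount=3 -> skip
r=68=1000100 popcount=2 -> skip
r=69=1000101 popcount=3 -> skip
r=70=1000110 popcount=3 -> skip
r=71=1000111 popcount=4 -> skip
r=72=1001000 popcount=2 -> skip
r=73=1001001 popcount=3 -> skip
r=74=1001010 popcount=3 -> skip
r=75=1001011 popcount=4 -> skip
r=76=1001100 popcount=3 -> skip
r=77=1001101 popcount=4 -> skip
r=78=1001110 popcount=4 -> skip
r=79=1001111 popcount=5 -> skip
r=80=1010000 popcount=2 -> skip
r=81=1010001 popcount=3 -> skip
r=82=1010010 popcount=3 -> skip
r=83=1010011 popcount=4 -> skip
r=84=1010100 popcount=3 -> skip
r=85=1010101 popcount=4 -> skip
r=86=1010110 popcount=4 -> skip
r=87=1010111 popcount=5 -> skip
r=88=1011000 popcount=3 -> skip
r=89=1011001 popcount=4 -> skip
r=90=1011010 popcount=4 -> skip
r=91=1011011 popcount=5 -> skip
r=92=1011100 popcount=4 -> skip
r=93=1011101 popcount=5 -> skip
r=94=1011110 popcount=5 -> skip
r=95=1011111 popcount=6 -> skip
r=96=1100000 popcount=2 -> skip
r=97=1100001 popcount=3 -> skip
r=98=1100010 popcount=3 -> skip
r=99=1100011 popcount=4 -> skip
r=100=1100100 popcount=3 -> skip
r=101=1100101 popcount=4 -> skip
Kept rows: 64

Answer: 64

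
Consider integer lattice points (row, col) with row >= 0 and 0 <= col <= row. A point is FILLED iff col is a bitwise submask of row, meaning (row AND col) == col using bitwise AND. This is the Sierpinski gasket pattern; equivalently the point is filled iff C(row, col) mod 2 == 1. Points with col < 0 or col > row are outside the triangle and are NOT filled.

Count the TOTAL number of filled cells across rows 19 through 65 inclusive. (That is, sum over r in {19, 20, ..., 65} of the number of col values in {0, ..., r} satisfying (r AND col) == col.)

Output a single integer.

Answer: 644

Derivation:
r19=10011 pc3: +8 =8
r20=10100 pc2: +4 =12
r21=10101 pc3: +8 =20
r22=10110 pc3: +8 =28
r23=10111 pc4: +16 =44
r24=11000 pc2: +4 =48
r25=11001 pc3: +8 =56
r26=11010 pc3: +8 =64
r27=11011 pc4: +16 =80
r28=11100 pc3: +8 =88
r29=11101 pc4: +16 =104
r30=11110 pc4: +16 =120
r31=11111 pc5: +32 =152
r32=100000 pc1: +2 =154
r33=100001 pc2: +4 =158
r34=100010 pc2: +4 =162
r35=100011 pc3: +8 =170
r36=100100 pc2: +4 =174
r37=100101 pc3: +8 =182
r38=100110 pc3: +8 =190
r39=100111 pc4: +16 =206
r40=101000 pc2: +4 =210
r41=101001 pc3: +8 =218
r42=101010 pc3: +8 =226
r43=101011 pc4: +16 =242
r44=101100 pc3: +8 =250
r45=101101 pc4: +16 =266
r46=101110 pc4: +16 =282
r47=101111 pc5: +32 =314
r48=110000 pc2: +4 =318
r49=110001 pc3: +8 =326
r50=110010 pc3: +8 =334
r51=110011 pc4: +16 =350
r52=110100 pc3: +8 =358
r53=110101 pc4: +16 =374
r54=110110 pc4: +16 =390
r55=110111 pc5: +32 =422
r56=111000 pc3: +8 =430
r57=111001 pc4: +16 =446
r58=111010 pc4: +16 =462
r59=111011 pc5: +32 =494
r60=111100 pc4: +16 =510
r61=111101 pc5: +32 =542
r62=111110 pc5: +32 =574
r63=111111 pc6: +64 =638
r64=1000000 pc1: +2 =640
r65=1000001 pc2: +4 =644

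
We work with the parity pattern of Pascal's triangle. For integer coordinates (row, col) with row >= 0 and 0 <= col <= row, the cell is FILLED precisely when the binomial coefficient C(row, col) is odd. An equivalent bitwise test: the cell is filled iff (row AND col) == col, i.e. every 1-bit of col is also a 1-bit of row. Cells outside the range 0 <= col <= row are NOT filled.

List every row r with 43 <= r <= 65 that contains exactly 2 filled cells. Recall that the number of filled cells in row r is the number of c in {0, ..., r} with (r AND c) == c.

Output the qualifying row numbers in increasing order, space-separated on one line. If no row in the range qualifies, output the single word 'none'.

Row r has 2^popcount(r) filled cells, so we need popcount(r) = log2(2) = 1.
Scan r = 43..65 and keep those with exactly 1 one-bits:
r=43=101011 popcount=4 -> skip
r=44=101100 popcount=3 -> skip
r=45=101101 popcount=4 -> skip
r=46=101110 popcount=4 -> skip
r=47=101111 popcount=5 -> skip
r=48=110000 popcount=2 -> skip
r=49=110001 popcount=3 -> skip
r=50=110010 popcount=3 -> skip
r=51=110011 popcount=4 -> skip
r=52=110100 popcount=3 -> skip
r=53=110101 popcount=4 -> skip
r=54=110110 popcount=4 -> skip
r=55=110111 popcount=5 -> skip
r=56=111000 popcount=3 -> skip
r=57=111001 popcount=4 -> skip
r=58=111010 popcount=4 -> skip
r=59=111011 popcount=5 -> skip
r=60=111100 popcount=4 -> skip
r=61=111101 popcount=5 -> skip
r=62=111110 popcount=5 -> skip
r=63=111111 popcount=6 -> skip
r=64=1000000 popcount=1 -> KEEP
r=65=1000001 popcount=2 -> skip
Kept rows: 64

Answer: 64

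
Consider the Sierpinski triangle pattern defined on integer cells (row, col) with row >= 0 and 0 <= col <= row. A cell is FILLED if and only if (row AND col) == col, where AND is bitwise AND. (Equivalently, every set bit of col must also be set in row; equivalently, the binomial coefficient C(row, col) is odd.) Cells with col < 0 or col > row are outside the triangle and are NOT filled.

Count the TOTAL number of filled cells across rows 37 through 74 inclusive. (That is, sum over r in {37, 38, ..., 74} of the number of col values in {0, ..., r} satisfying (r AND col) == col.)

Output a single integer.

r37=100101 pc3: +8 =8
r38=100110 pc3: +8 =16
r39=100111 pc4: +16 =32
r40=101000 pc2: +4 =36
r41=101001 pc3: +8 =44
r42=101010 pc3: +8 =52
r43=101011 pc4: +16 =68
r44=101100 pc3: +8 =76
r45=101101 pc4: +16 =92
r46=101110 pc4: +16 =108
r47=101111 pc5: +32 =140
r48=110000 pc2: +4 =144
r49=110001 pc3: +8 =152
r50=110010 pc3: +8 =160
r51=110011 pc4: +16 =176
r52=110100 pc3: +8 =184
r53=110101 pc4: +16 =200
r54=110110 pc4: +16 =216
r55=110111 pc5: +32 =248
r56=111000 pc3: +8 =256
r57=111001 pc4: +16 =272
r58=111010 pc4: +16 =288
r59=111011 pc5: +32 =320
r60=111100 pc4: +16 =336
r61=111101 pc5: +32 =368
r62=111110 pc5: +32 =400
r63=111111 pc6: +64 =464
r64=1000000 pc1: +2 =466
r65=1000001 pc2: +4 =470
r66=1000010 pc2: +4 =474
r67=1000011 pc3: +8 =482
r68=1000100 pc2: +4 =486
r69=1000101 pc3: +8 =494
r70=1000110 pc3: +8 =502
r71=1000111 pc4: +16 =518
r72=1001000 pc2: +4 =522
r73=1001001 pc3: +8 =530
r74=1001010 pc3: +8 =538

Answer: 538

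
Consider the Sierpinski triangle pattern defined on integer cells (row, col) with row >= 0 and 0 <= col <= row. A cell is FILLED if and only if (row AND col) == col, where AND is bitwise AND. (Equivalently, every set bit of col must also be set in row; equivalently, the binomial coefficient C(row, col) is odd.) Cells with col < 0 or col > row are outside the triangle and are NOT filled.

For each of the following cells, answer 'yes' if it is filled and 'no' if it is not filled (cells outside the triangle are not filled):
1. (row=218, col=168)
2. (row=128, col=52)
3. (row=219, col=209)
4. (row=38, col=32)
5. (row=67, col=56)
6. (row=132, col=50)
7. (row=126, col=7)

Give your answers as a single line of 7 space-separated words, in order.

(218,168): row=0b11011010, col=0b10101000, row AND col = 0b10001000 = 136; 136 != 168 -> empty
(128,52): row=0b10000000, col=0b110100, row AND col = 0b0 = 0; 0 != 52 -> empty
(219,209): row=0b11011011, col=0b11010001, row AND col = 0b11010001 = 209; 209 == 209 -> filled
(38,32): row=0b100110, col=0b100000, row AND col = 0b100000 = 32; 32 == 32 -> filled
(67,56): row=0b1000011, col=0b111000, row AND col = 0b0 = 0; 0 != 56 -> empty
(132,50): row=0b10000100, col=0b110010, row AND col = 0b0 = 0; 0 != 50 -> empty
(126,7): row=0b1111110, col=0b111, row AND col = 0b110 = 6; 6 != 7 -> empty

Answer: no no yes yes no no no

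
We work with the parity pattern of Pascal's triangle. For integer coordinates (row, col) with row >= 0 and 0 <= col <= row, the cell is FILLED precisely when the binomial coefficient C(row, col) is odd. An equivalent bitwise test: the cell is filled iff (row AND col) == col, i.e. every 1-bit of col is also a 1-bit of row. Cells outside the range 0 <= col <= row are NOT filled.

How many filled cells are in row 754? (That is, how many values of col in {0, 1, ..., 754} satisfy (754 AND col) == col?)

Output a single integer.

754 in binary = 1011110010
popcount(754) = number of 1-bits in 1011110010 = 6
A col c satisfies (754 AND c) == c iff every set bit of c is also set in 754; each of the 6 set bits of 754 can independently be on or off in c.
count = 2^6 = 64

Answer: 64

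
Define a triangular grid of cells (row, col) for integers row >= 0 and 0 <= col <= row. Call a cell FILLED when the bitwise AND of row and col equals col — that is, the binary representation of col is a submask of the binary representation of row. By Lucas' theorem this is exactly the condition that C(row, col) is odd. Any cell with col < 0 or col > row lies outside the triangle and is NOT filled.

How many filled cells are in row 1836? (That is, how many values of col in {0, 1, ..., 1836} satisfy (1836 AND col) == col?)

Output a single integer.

Answer: 64

Derivation:
1836 in binary = 11100101100
popcount(1836) = number of 1-bits in 11100101100 = 6
A col c satisfies (1836 AND c) == c iff every set bit of c is also set in 1836; each of the 6 set bits of 1836 can independently be on or off in c.
count = 2^6 = 64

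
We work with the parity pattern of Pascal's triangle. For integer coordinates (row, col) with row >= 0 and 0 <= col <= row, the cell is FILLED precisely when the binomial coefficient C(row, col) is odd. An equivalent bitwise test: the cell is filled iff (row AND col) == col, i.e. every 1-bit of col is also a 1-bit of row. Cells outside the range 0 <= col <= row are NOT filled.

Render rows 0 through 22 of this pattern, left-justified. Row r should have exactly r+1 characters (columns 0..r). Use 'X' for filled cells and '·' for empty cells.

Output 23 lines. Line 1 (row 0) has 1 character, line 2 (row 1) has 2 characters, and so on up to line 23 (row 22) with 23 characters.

Answer: X
XX
X·X
XXXX
X···X
XX··XX
X·X·X·X
XXXXXXXX
X·······X
XX······XX
X·X·····X·X
XXXX····XXXX
X···X···X···X
XX··XX··XX··XX
X·X·X·X·X·X·X·X
XXXXXXXXXXXXXXXX
X···············X
XX··············XX
X·X·············X·X
XXXX············XXXX
X···X···········X···X
XX··XX··········XX··XX
X·X·X·X·········X·X·X·X

Derivation:
r0=0: X
r1=1: XX
r2=10: X·X
r3=11: XXXX
r4=100: X···X
r5=101: XX··XX
r6=110: X·X·X·X
r7=111: XXXXXXXX
r8=1000: X·······X
r9=1001: XX······XX
r10=1010: X·X·····X·X
r11=1011: XXXX····XXXX
r12=1100: X···X···X···X
r13=1101: XX··XX··XX··XX
r14=1110: X·X·X·X·X·X·X·X
r15=1111: XXXXXXXXXXXXXXXX
r16=10000: X···············X
r17=10001: XX··············XX
r18=10010: X·X·············X·X
r19=10011: XXXX············XXXX
r20=10100: X···X···········X···X
r21=10101: XX··XX··········XX··XX
r22=10110: X·X·X·X·········X·X·X·X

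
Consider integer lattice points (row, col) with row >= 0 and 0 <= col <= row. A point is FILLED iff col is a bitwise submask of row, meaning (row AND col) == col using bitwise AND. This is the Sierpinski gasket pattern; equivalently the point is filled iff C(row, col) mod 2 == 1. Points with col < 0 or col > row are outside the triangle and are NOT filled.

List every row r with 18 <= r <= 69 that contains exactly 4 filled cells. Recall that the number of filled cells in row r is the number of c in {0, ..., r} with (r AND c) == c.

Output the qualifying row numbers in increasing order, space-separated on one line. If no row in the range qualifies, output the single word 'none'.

Answer: 18 20 24 33 34 36 40 48 65 66 68

Derivation:
Row r has 2^popcount(r) filled cells, so we need popcount(r) = log2(4) = 2.
Scan r = 18..69 and keep those with exactly 2 one-bits:
r=18=10010 popcount=2 -> KEEP
r=19=10011 popcount=3 -> skip
r=20=10100 popcount=2 -> KEEP
r=21=10101 popcount=3 -> skip
r=22=10110 popcount=3 -> skip
r=23=10111 popcount=4 -> skip
r=24=11000 popcount=2 -> KEEP
r=25=11001 popcount=3 -> skip
r=26=11010 popcount=3 -> skip
r=27=11011 popcount=4 -> skip
r=28=11100 popcount=3 -> skip
r=29=11101 popcount=4 -> skip
r=30=11110 popcount=4 -> skip
r=31=11111 popcount=5 -> skip
r=32=100000 popcount=1 -> skip
r=33=100001 popcount=2 -> KEEP
r=34=100010 popcount=2 -> KEEP
r=35=100011 popcount=3 -> skip
r=36=100100 popcount=2 -> KEEP
r=37=100101 popcount=3 -> skip
r=38=100110 popcount=3 -> skip
r=39=100111 popcount=4 -> skip
r=40=101000 popcount=2 -> KEEP
r=41=101001 popcount=3 -> skip
r=42=101010 popcount=3 -> skip
r=43=101011 popcount=4 -> skip
r=44=101100 popcount=3 -> skip
r=45=101101 popcount=4 -> skip
r=46=101110 popcount=4 -> skip
r=47=101111 popcount=5 -> skip
r=48=110000 popcount=2 -> KEEP
r=49=110001 popcount=3 -> skip
r=50=110010 popcount=3 -> skip
r=51=110011 popcount=4 -> skip
r=52=110100 popcount=3 -> skip
r=53=110101 popcount=4 -> skip
r=54=110110 popcount=4 -> skip
r=55=110111 popcount=5 -> skip
r=56=111000 popcount=3 -> skip
r=57=111001 popcount=4 -> skip
r=58=111010 popcount=4 -> skip
r=59=111011 popcount=5 -> skip
r=60=111100 popcount=4 -> skip
r=61=111101 popcount=5 -> skip
r=62=111110 popcount=5 -> skip
r=63=111111 popcount=6 -> skip
r=64=1000000 popcount=1 -> skip
r=65=1000001 popcount=2 -> KEEP
r=66=1000010 popcount=2 -> KEEP
r=67=1000011 popcount=3 -> skip
r=68=1000100 popcount=2 -> KEEP
r=69=1000101 popcount=3 -> skip
Kept rows: 18 20 24 33 34 36 40 48 65 66 68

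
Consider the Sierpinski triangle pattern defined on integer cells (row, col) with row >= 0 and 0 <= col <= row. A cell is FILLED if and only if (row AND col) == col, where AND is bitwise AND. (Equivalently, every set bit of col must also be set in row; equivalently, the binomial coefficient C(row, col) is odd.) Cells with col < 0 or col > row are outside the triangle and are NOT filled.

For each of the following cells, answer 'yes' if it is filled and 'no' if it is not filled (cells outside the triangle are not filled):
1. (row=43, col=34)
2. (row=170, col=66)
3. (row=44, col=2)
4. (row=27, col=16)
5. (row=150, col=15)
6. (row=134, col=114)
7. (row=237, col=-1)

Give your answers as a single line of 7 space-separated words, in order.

(43,34): row=0b101011, col=0b100010, row AND col = 0b100010 = 34; 34 == 34 -> filled
(170,66): row=0b10101010, col=0b1000010, row AND col = 0b10 = 2; 2 != 66 -> empty
(44,2): row=0b101100, col=0b10, row AND col = 0b0 = 0; 0 != 2 -> empty
(27,16): row=0b11011, col=0b10000, row AND col = 0b10000 = 16; 16 == 16 -> filled
(150,15): row=0b10010110, col=0b1111, row AND col = 0b110 = 6; 6 != 15 -> empty
(134,114): row=0b10000110, col=0b1110010, row AND col = 0b10 = 2; 2 != 114 -> empty
(237,-1): col outside [0, 237] -> not filled

Answer: yes no no yes no no no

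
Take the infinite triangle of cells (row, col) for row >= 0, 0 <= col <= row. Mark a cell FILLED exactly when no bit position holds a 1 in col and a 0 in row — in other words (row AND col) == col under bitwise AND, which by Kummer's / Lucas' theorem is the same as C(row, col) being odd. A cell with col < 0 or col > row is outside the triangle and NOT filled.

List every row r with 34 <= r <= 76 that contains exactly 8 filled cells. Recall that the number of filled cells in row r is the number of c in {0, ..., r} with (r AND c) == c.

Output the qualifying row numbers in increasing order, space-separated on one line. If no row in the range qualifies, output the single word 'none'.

Row r has 2^popcount(r) filled cells, so we need popcount(r) = log2(8) = 3.
Scan r = 34..76 and keep those with exactly 3 one-bits:
r=34=100010 popcount=2 -> skip
r=35=100011 popcount=3 -> KEEP
r=36=100100 popcount=2 -> skip
r=37=100101 popcount=3 -> KEEP
r=38=100110 popcount=3 -> KEEP
r=39=100111 popcount=4 -> skip
r=40=101000 popcount=2 -> skip
r=41=101001 popcount=3 -> KEEP
r=42=101010 popcount=3 -> KEEP
r=43=101011 popcount=4 -> skip
r=44=101100 popcount=3 -> KEEP
r=45=101101 popcount=4 -> skip
r=46=101110 popcount=4 -> skip
r=47=101111 popcount=5 -> skip
r=48=110000 popcount=2 -> skip
r=49=110001 popcount=3 -> KEEP
r=50=110010 popcount=3 -> KEEP
r=51=110011 popcount=4 -> skip
r=52=110100 popcount=3 -> KEEP
r=53=110101 popcount=4 -> skip
r=54=110110 popcount=4 -> skip
r=55=110111 popcount=5 -> skip
r=56=111000 popcount=3 -> KEEP
r=57=111001 popcount=4 -> skip
r=58=111010 popcount=4 -> skip
r=59=111011 popcount=5 -> skip
r=60=111100 popcount=4 -> skip
r=61=111101 popcount=5 -> skip
r=62=111110 popcount=5 -> skip
r=63=111111 popcount=6 -> skip
r=64=1000000 popcount=1 -> skip
r=65=1000001 popcount=2 -> skip
r=66=1000010 popcount=2 -> skip
r=67=1000011 popcount=3 -> KEEP
r=68=1000100 popcount=2 -> skip
r=69=1000101 popcount=3 -> KEEP
r=70=1000110 popcount=3 -> KEEP
r=71=1000111 popcount=4 -> skip
r=72=1001000 popcount=2 -> skip
r=73=1001001 popcount=3 -> KEEP
r=74=1001010 popcount=3 -> KEEP
r=75=1001011 popcount=4 -> skip
r=76=1001100 popcount=3 -> KEEP
Kept rows: 35 37 38 41 42 44 49 50 52 56 67 69 70 73 74 76

Answer: 35 37 38 41 42 44 49 50 52 56 67 69 70 73 74 76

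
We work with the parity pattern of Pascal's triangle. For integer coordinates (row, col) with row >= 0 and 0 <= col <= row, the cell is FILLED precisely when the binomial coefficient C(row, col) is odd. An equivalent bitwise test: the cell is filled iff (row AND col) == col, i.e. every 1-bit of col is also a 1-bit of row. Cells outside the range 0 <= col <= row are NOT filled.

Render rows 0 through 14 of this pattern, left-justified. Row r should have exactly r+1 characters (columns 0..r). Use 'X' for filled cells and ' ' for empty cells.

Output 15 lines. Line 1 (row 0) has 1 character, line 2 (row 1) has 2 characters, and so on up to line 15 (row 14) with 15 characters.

r0=0: X
r1=1: XX
r2=10: X X
r3=11: XXXX
r4=100: X   X
r5=101: XX  XX
r6=110: X X X X
r7=111: XXXXXXXX
r8=1000: X       X
r9=1001: XX      XX
r10=1010: X X     X X
r11=1011: XXXX    XXXX
r12=1100: X   X   X   X
r13=1101: XX  XX  XX  XX
r14=1110: X X X X X X X X

Answer: X
XX
X X
XXXX
X   X
XX  XX
X X X X
XXXXXXXX
X       X
XX      XX
X X     X X
XXXX    XXXX
X   X   X   X
XX  XX  XX  XX
X X X X X X X X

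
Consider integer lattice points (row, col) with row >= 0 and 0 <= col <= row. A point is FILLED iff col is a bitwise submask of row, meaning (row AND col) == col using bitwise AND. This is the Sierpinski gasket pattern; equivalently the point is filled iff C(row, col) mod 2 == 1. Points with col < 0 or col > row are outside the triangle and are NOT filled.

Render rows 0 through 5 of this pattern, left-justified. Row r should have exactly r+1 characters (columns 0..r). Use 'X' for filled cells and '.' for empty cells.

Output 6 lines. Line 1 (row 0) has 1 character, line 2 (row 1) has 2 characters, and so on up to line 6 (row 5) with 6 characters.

r0=0: X
r1=1: XX
r2=10: X.X
r3=11: XXXX
r4=100: X...X
r5=101: XX..XX

Answer: X
XX
X.X
XXXX
X...X
XX..XX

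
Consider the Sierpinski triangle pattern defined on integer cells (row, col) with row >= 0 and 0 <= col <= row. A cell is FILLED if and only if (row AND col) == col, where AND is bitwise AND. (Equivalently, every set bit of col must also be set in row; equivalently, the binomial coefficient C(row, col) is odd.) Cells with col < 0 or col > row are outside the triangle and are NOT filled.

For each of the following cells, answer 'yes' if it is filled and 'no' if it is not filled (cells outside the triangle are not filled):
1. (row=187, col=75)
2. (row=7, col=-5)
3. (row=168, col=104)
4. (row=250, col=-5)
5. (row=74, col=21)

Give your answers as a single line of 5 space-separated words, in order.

Answer: no no no no no

Derivation:
(187,75): row=0b10111011, col=0b1001011, row AND col = 0b1011 = 11; 11 != 75 -> empty
(7,-5): col outside [0, 7] -> not filled
(168,104): row=0b10101000, col=0b1101000, row AND col = 0b101000 = 40; 40 != 104 -> empty
(250,-5): col outside [0, 250] -> not filled
(74,21): row=0b1001010, col=0b10101, row AND col = 0b0 = 0; 0 != 21 -> empty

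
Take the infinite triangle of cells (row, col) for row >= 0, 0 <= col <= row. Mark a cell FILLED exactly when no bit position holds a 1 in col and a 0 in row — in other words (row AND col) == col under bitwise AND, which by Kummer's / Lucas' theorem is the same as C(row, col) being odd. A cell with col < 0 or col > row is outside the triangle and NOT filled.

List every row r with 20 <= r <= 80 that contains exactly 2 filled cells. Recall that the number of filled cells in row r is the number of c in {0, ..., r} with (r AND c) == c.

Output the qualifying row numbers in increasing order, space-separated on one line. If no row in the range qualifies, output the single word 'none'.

Row r has 2^popcount(r) filled cells, so we need popcount(r) = log2(2) = 1.
Scan r = 20..80 and keep those with exactly 1 one-bits:
r=20=10100 popcount=2 -> skip
r=21=10101 popcount=3 -> skip
r=22=10110 popcount=3 -> skip
r=23=10111 popcount=4 -> skip
r=24=11000 popcount=2 -> skip
r=25=11001 popcount=3 -> skip
r=26=11010 popcount=3 -> skip
r=27=11011 popcount=4 -> skip
r=28=11100 popcount=3 -> skip
r=29=11101 popcount=4 -> skip
r=30=11110 popcount=4 -> skip
r=31=11111 popcount=5 -> skip
r=32=100000 popcount=1 -> KEEP
r=33=100001 popcount=2 -> skip
r=34=100010 popcount=2 -> skip
r=35=100011 popcount=3 -> skip
r=36=100100 popcount=2 -> skip
r=37=100101 popcount=3 -> skip
r=38=100110 popcount=3 -> skip
r=39=100111 popcount=4 -> skip
r=40=101000 popcount=2 -> skip
r=41=101001 popcount=3 -> skip
r=42=101010 popcount=3 -> skip
r=43=101011 popcount=4 -> skip
r=44=101100 popcount=3 -> skip
r=45=101101 popcount=4 -> skip
r=46=101110 popcount=4 -> skip
r=47=101111 popcount=5 -> skip
r=48=110000 popcount=2 -> skip
r=49=110001 popcount=3 -> skip
r=50=110010 popcount=3 -> skip
r=51=110011 popcount=4 -> skip
r=52=110100 popcount=3 -> skip
r=53=110101 popcount=4 -> skip
r=54=110110 popcount=4 -> skip
r=55=110111 popcount=5 -> skip
r=56=111000 popcount=3 -> skip
r=57=111001 popcount=4 -> skip
r=58=111010 popcount=4 -> skip
r=59=111011 popcount=5 -> skip
r=60=111100 popcount=4 -> skip
r=61=111101 popcount=5 -> skip
r=62=111110 popcount=5 -> skip
r=63=111111 popcount=6 -> skip
r=64=1000000 popcount=1 -> KEEP
r=65=1000001 popcount=2 -> skip
r=66=1000010 popcount=2 -> skip
r=67=1000011 popcount=3 -> skip
r=68=1000100 popcount=2 -> skip
r=69=1000101 popcount=3 -> skip
r=70=1000110 popcount=3 -> skip
r=71=1000111 popcount=4 -> skip
r=72=1001000 popcount=2 -> skip
r=73=1001001 popcount=3 -> skip
r=74=1001010 popcount=3 -> skip
r=75=1001011 popcount=4 -> skip
r=76=1001100 popcount=3 -> skip
r=77=1001101 popcount=4 -> skip
r=78=1001110 popcount=4 -> skip
r=79=1001111 popcount=5 -> skip
r=80=1010000 popcount=2 -> skip
Kept rows: 32 64

Answer: 32 64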